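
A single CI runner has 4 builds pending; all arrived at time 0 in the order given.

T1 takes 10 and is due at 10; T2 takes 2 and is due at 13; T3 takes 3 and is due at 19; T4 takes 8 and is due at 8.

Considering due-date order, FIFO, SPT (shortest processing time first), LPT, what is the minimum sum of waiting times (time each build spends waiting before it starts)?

20

EDD (increasing due date): T4 T1 T2 T3.
T4: waits 0, runs 0→8
T1: waits 8, runs 8→18
T2: waits 18, runs 18→20
T3: waits 20, runs 20→23
Sum = 0+8+18+20 = 46.
FIFO (arrival order): T1 T2 T3 T4.
T1: waits 0, runs 0→10
T2: waits 10, runs 10→12
T3: waits 12, runs 12→15
T4: waits 15, runs 15→23
Sum = 0+10+12+15 = 37.
SPT (increasing processing time): T2 T3 T4 T1.
T2: waits 0, runs 0→2
T3: waits 2, runs 2→5
T4: waits 5, runs 5→13
T1: waits 13, runs 13→23
Sum = 0+2+5+13 = 20.
LPT (decreasing processing time): T1 T4 T3 T2.
T1: waits 0, runs 0→10
T4: waits 10, runs 10→18
T3: waits 18, runs 18→21
T2: waits 21, runs 21→23
Sum = 0+10+18+21 = 49.
EDD 46, FIFO 37, SPT 20, LPT 49 → minimum 20.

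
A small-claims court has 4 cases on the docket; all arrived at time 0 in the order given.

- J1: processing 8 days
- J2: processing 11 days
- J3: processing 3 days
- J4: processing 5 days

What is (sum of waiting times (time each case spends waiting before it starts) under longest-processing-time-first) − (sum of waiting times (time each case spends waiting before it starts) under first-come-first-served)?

5

LPT (decreasing processing time): J2 J1 J4 J3.
J2: waits 0, runs 0→11
J1: waits 11, runs 11→19
J4: waits 19, runs 19→24
J3: waits 24, runs 24→27
Sum = 0+11+19+24 = 54.
FIFO (arrival order): J1 J2 J3 J4.
J1: waits 0, runs 0→8
J2: waits 8, runs 8→19
J3: waits 19, runs 19→22
J4: waits 22, runs 22→27
Sum = 0+8+19+22 = 49.
Difference = 54 − 49 = 5.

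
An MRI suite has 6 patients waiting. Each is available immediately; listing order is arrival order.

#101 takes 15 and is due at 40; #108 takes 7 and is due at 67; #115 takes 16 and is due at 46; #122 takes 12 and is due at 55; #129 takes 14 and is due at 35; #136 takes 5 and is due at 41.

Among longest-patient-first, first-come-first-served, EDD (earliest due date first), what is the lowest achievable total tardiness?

13

LPT (decreasing processing time): #115 #101 #129 #122 #108 #136.
#115: 0→16, due 46, tardiness 0
#101: 16→31, due 40, tardiness 0
#129: 31→45, due 35, tardiness 10
#122: 45→57, due 55, tardiness 2
#108: 57→64, due 67, tardiness 0
#136: 64→69, due 41, tardiness 28
Sum = 0+0+10+2+0+28 = 40.
FIFO (arrival order): #101 #108 #115 #122 #129 #136.
#101: 0→15, due 40, tardiness 0
#108: 15→22, due 67, tardiness 0
#115: 22→38, due 46, tardiness 0
#122: 38→50, due 55, tardiness 0
#129: 50→64, due 35, tardiness 29
#136: 64→69, due 41, tardiness 28
Sum = 0+0+0+0+29+28 = 57.
EDD (increasing due date): #129 #101 #136 #115 #122 #108.
#129: 0→14, due 35, tardiness 0
#101: 14→29, due 40, tardiness 0
#136: 29→34, due 41, tardiness 0
#115: 34→50, due 46, tardiness 4
#122: 50→62, due 55, tardiness 7
#108: 62→69, due 67, tardiness 2
Sum = 0+0+0+4+7+2 = 13.
LPT 40, FIFO 57, EDD 13 → minimum 13.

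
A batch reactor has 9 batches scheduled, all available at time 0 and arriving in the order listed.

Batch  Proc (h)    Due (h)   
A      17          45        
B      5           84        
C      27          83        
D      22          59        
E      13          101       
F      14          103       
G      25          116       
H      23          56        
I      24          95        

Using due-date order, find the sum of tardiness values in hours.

168

EDD (increasing due date): A H D C B I E F G.
A: 0→17, due 45, tardiness 0
H: 17→40, due 56, tardiness 0
D: 40→62, due 59, tardiness 3
C: 62→89, due 83, tardiness 6
B: 89→94, due 84, tardiness 10
I: 94→118, due 95, tardiness 23
E: 118→131, due 101, tardiness 30
F: 131→145, due 103, tardiness 42
G: 145→170, due 116, tardiness 54
Sum = 0+0+3+6+10+23+30+42+54 = 168.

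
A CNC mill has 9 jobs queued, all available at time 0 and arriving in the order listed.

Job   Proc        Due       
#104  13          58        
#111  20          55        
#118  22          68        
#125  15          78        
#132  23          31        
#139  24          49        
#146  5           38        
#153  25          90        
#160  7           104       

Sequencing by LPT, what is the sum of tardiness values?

422

LPT (decreasing processing time): #153 #139 #132 #118 #111 #125 #104 #160 #146.
#153: 0→25, due 90, tardiness 0
#139: 25→49, due 49, tardiness 0
#132: 49→72, due 31, tardiness 41
#118: 72→94, due 68, tardiness 26
#111: 94→114, due 55, tardiness 59
#125: 114→129, due 78, tardiness 51
#104: 129→142, due 58, tardiness 84
#160: 142→149, due 104, tardiness 45
#146: 149→154, due 38, tardiness 116
Sum = 0+0+41+26+59+51+84+45+116 = 422.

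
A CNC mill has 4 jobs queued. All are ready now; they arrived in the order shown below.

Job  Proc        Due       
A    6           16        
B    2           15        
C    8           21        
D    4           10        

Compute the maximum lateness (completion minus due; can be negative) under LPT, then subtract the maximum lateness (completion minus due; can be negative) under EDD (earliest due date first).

9

LPT (decreasing processing time): C A D B.
C: 0→8, due 21, lateness -13
A: 8→14, due 16, lateness -2
D: 14→18, due 10, lateness 8
B: 18→20, due 15, lateness 5
Maximum = 8.
EDD (increasing due date): D B A C.
D: 0→4, due 10, lateness -6
B: 4→6, due 15, lateness -9
A: 6→12, due 16, lateness -4
C: 12→20, due 21, lateness -1
Maximum = -1.
Difference = 8 − -1 = 9.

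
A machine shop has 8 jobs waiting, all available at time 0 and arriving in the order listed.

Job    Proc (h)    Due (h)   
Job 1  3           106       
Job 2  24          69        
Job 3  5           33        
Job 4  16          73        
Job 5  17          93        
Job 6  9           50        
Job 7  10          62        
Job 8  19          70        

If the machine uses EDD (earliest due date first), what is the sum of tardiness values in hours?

17

EDD (increasing due date): Job 3 Job 6 Job 7 Job 2 Job 8 Job 4 Job 5 Job 1.
Job 3: 0→5, due 33, tardiness 0
Job 6: 5→14, due 50, tardiness 0
Job 7: 14→24, due 62, tardiness 0
Job 2: 24→48, due 69, tardiness 0
Job 8: 48→67, due 70, tardiness 0
Job 4: 67→83, due 73, tardiness 10
Job 5: 83→100, due 93, tardiness 7
Job 1: 100→103, due 106, tardiness 0
Sum = 0+0+0+0+0+10+7+0 = 17.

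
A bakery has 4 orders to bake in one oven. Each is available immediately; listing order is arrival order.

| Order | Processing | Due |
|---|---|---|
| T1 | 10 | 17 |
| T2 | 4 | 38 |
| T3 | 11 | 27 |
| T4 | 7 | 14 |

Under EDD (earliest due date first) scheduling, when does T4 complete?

7

EDD (increasing due date): T4 T1 T3 T2.
T4: 0→7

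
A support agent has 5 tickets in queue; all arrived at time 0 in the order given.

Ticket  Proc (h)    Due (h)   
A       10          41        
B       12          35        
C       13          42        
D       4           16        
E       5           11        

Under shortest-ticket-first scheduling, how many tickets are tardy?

SPT (increasing processing time): D E A B C.
D: 0→4, due 16, tardiness 0
E: 4→9, due 11, tardiness 0
A: 9→19, due 41, tardiness 0
B: 19→31, due 35, tardiness 0
C: 31→44, due 42, tardiness 2
Late tickets: 1.

1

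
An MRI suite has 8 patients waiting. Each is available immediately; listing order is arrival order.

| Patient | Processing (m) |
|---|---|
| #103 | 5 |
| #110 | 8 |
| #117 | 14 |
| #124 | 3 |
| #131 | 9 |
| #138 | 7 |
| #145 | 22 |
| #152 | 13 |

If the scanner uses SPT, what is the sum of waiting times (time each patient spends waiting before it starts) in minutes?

185

SPT (increasing processing time): #124 #103 #138 #110 #131 #152 #117 #145.
#124: waits 0, runs 0→3
#103: waits 3, runs 3→8
#138: waits 8, runs 8→15
#110: waits 15, runs 15→23
#131: waits 23, runs 23→32
#152: waits 32, runs 32→45
#117: waits 45, runs 45→59
#145: waits 59, runs 59→81
Sum = 0+3+8+15+23+32+45+59 = 185.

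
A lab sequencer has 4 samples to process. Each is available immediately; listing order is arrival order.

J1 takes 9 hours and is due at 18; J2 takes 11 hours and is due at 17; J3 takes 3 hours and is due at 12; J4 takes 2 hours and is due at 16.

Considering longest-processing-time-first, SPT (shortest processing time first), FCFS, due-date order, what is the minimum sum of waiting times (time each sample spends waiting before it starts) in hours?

21

LPT (decreasing processing time): J2 J1 J3 J4.
J2: waits 0, runs 0→11
J1: waits 11, runs 11→20
J3: waits 20, runs 20→23
J4: waits 23, runs 23→25
Sum = 0+11+20+23 = 54.
SPT (increasing processing time): J4 J3 J1 J2.
J4: waits 0, runs 0→2
J3: waits 2, runs 2→5
J1: waits 5, runs 5→14
J2: waits 14, runs 14→25
Sum = 0+2+5+14 = 21.
FIFO (arrival order): J1 J2 J3 J4.
J1: waits 0, runs 0→9
J2: waits 9, runs 9→20
J3: waits 20, runs 20→23
J4: waits 23, runs 23→25
Sum = 0+9+20+23 = 52.
EDD (increasing due date): J3 J4 J2 J1.
J3: waits 0, runs 0→3
J4: waits 3, runs 3→5
J2: waits 5, runs 5→16
J1: waits 16, runs 16→25
Sum = 0+3+5+16 = 24.
LPT 54, SPT 21, FIFO 52, EDD 24 → minimum 21.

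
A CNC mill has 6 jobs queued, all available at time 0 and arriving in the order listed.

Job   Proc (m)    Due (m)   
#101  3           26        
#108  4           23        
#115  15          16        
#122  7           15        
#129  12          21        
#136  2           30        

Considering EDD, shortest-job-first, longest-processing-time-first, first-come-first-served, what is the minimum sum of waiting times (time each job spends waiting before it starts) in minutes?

60

EDD (increasing due date): #122 #115 #129 #108 #101 #136.
#122: waits 0, runs 0→7
#115: waits 7, runs 7→22
#129: waits 22, runs 22→34
#108: waits 34, runs 34→38
#101: waits 38, runs 38→41
#136: waits 41, runs 41→43
Sum = 0+7+22+34+38+41 = 142.
SPT (increasing processing time): #136 #101 #108 #122 #129 #115.
#136: waits 0, runs 0→2
#101: waits 2, runs 2→5
#108: waits 5, runs 5→9
#122: waits 9, runs 9→16
#129: waits 16, runs 16→28
#115: waits 28, runs 28→43
Sum = 0+2+5+9+16+28 = 60.
LPT (decreasing processing time): #115 #129 #122 #108 #101 #136.
#115: waits 0, runs 0→15
#129: waits 15, runs 15→27
#122: waits 27, runs 27→34
#108: waits 34, runs 34→38
#101: waits 38, runs 38→41
#136: waits 41, runs 41→43
Sum = 0+15+27+34+38+41 = 155.
FIFO (arrival order): #101 #108 #115 #122 #129 #136.
#101: waits 0, runs 0→3
#108: waits 3, runs 3→7
#115: waits 7, runs 7→22
#122: waits 22, runs 22→29
#129: waits 29, runs 29→41
#136: waits 41, runs 41→43
Sum = 0+3+7+22+29+41 = 102.
EDD 142, SPT 60, LPT 155, FIFO 102 → minimum 60.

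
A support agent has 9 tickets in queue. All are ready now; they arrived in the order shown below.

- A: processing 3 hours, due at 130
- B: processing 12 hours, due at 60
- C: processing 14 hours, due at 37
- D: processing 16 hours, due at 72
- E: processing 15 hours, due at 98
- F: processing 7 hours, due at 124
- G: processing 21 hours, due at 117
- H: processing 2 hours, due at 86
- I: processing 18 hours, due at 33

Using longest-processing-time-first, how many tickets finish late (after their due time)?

4

LPT (decreasing processing time): G I D E C B F A H.
G: 0→21, due 117, tardiness 0
I: 21→39, due 33, tardiness 6
D: 39→55, due 72, tardiness 0
E: 55→70, due 98, tardiness 0
C: 70→84, due 37, tardiness 47
B: 84→96, due 60, tardiness 36
F: 96→103, due 124, tardiness 0
A: 103→106, due 130, tardiness 0
H: 106→108, due 86, tardiness 22
Late tickets: 4.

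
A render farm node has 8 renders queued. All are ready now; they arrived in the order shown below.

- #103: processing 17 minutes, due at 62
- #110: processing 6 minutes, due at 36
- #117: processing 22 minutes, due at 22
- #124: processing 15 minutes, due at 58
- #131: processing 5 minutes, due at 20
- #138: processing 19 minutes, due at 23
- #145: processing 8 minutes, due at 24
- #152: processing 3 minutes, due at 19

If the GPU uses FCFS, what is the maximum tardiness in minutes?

FIFO (arrival order): #103 #110 #117 #124 #131 #138 #145 #152.
#103: 0→17, due 62, tardiness 0
#110: 17→23, due 36, tardiness 0
#117: 23→45, due 22, tardiness 23
#124: 45→60, due 58, tardiness 2
#131: 60→65, due 20, tardiness 45
#138: 65→84, due 23, tardiness 61
#145: 84→92, due 24, tardiness 68
#152: 92→95, due 19, tardiness 76
Maximum = 76.

76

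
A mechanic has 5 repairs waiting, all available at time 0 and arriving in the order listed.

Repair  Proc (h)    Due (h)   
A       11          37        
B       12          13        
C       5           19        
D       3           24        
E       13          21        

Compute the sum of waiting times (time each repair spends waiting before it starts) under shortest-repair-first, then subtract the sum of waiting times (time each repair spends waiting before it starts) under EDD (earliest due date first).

-31

SPT (increasing processing time): D C A B E.
D: waits 0, runs 0→3
C: waits 3, runs 3→8
A: waits 8, runs 8→19
B: waits 19, runs 19→31
E: waits 31, runs 31→44
Sum = 0+3+8+19+31 = 61.
EDD (increasing due date): B C E D A.
B: waits 0, runs 0→12
C: waits 12, runs 12→17
E: waits 17, runs 17→30
D: waits 30, runs 30→33
A: waits 33, runs 33→44
Sum = 0+12+17+30+33 = 92.
Difference = 61 − 92 = -31.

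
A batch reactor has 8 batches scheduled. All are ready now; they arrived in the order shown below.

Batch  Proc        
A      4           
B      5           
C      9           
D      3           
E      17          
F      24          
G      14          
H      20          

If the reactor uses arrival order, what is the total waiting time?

FIFO (arrival order): A B C D E F G H.
A: waits 0, runs 0→4
B: waits 4, runs 4→9
C: waits 9, runs 9→18
D: waits 18, runs 18→21
E: waits 21, runs 21→38
F: waits 38, runs 38→62
G: waits 62, runs 62→76
H: waits 76, runs 76→96
Sum = 0+4+9+18+21+38+62+76 = 228.

228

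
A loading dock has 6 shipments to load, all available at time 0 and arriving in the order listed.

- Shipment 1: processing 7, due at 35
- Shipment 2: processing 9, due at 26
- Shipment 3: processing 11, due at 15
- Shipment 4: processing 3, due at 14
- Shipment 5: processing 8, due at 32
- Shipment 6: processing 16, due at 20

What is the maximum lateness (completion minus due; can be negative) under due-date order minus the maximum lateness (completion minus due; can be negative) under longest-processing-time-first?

EDD (increasing due date): Shipment 4 Shipment 3 Shipment 6 Shipment 2 Shipment 5 Shipment 1.
Shipment 4: 0→3, due 14, lateness -11
Shipment 3: 3→14, due 15, lateness -1
Shipment 6: 14→30, due 20, lateness 10
Shipment 2: 30→39, due 26, lateness 13
Shipment 5: 39→47, due 32, lateness 15
Shipment 1: 47→54, due 35, lateness 19
Maximum = 19.
LPT (decreasing processing time): Shipment 6 Shipment 3 Shipment 2 Shipment 5 Shipment 1 Shipment 4.
Shipment 6: 0→16, due 20, lateness -4
Shipment 3: 16→27, due 15, lateness 12
Shipment 2: 27→36, due 26, lateness 10
Shipment 5: 36→44, due 32, lateness 12
Shipment 1: 44→51, due 35, lateness 16
Shipment 4: 51→54, due 14, lateness 40
Maximum = 40.
Difference = 19 − 40 = -21.

-21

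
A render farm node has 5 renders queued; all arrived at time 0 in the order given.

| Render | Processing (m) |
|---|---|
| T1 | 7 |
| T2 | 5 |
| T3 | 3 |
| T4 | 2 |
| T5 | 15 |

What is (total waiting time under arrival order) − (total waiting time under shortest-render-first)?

17

FIFO (arrival order): T1 T2 T3 T4 T5.
T1: waits 0, runs 0→7
T2: waits 7, runs 7→12
T3: waits 12, runs 12→15
T4: waits 15, runs 15→17
T5: waits 17, runs 17→32
Sum = 0+7+12+15+17 = 51.
SPT (increasing processing time): T4 T3 T2 T1 T5.
T4: waits 0, runs 0→2
T3: waits 2, runs 2→5
T2: waits 5, runs 5→10
T1: waits 10, runs 10→17
T5: waits 17, runs 17→32
Sum = 0+2+5+10+17 = 34.
Difference = 51 − 34 = 17.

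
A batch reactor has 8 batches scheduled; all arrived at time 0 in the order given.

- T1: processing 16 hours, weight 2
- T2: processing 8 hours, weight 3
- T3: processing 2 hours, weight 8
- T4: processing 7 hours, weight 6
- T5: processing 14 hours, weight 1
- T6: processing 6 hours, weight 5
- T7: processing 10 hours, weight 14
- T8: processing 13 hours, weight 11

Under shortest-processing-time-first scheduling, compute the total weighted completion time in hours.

SPT (increasing processing time): T3 T6 T4 T2 T7 T8 T5 T1.
T3: finishes 2, weight 8, w·C = 16
T6: finishes 8, weight 5, w·C = 40
T4: finishes 15, weight 6, w·C = 90
T2: finishes 23, weight 3, w·C = 69
T7: finishes 33, weight 14, w·C = 462
T8: finishes 46, weight 11, w·C = 506
T5: finishes 60, weight 1, w·C = 60
T1: finishes 76, weight 2, w·C = 152
Sum = 16+40+90+69+462+506+60+152 = 1395.

1395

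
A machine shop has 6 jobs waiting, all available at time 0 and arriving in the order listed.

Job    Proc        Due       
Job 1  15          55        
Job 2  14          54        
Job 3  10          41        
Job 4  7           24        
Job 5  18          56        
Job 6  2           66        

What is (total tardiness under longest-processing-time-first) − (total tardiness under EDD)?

LPT (decreasing processing time): Job 5 Job 1 Job 2 Job 3 Job 4 Job 6.
Job 5: 0→18, due 56, tardiness 0
Job 1: 18→33, due 55, tardiness 0
Job 2: 33→47, due 54, tardiness 0
Job 3: 47→57, due 41, tardiness 16
Job 4: 57→64, due 24, tardiness 40
Job 6: 64→66, due 66, tardiness 0
Sum = 0+0+0+16+40+0 = 56.
EDD (increasing due date): Job 4 Job 3 Job 2 Job 1 Job 5 Job 6.
Job 4: 0→7, due 24, tardiness 0
Job 3: 7→17, due 41, tardiness 0
Job 2: 17→31, due 54, tardiness 0
Job 1: 31→46, due 55, tardiness 0
Job 5: 46→64, due 56, tardiness 8
Job 6: 64→66, due 66, tardiness 0
Sum = 0+0+0+0+8+0 = 8.
Difference = 56 − 8 = 48.

48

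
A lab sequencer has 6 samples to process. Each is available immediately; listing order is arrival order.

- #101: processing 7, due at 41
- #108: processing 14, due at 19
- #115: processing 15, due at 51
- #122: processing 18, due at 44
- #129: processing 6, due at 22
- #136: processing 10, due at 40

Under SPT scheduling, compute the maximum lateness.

SPT (increasing processing time): #129 #101 #136 #108 #115 #122.
#129: 0→6, due 22, lateness -16
#101: 6→13, due 41, lateness -28
#136: 13→23, due 40, lateness -17
#108: 23→37, due 19, lateness 18
#115: 37→52, due 51, lateness 1
#122: 52→70, due 44, lateness 26
Maximum = 26.

26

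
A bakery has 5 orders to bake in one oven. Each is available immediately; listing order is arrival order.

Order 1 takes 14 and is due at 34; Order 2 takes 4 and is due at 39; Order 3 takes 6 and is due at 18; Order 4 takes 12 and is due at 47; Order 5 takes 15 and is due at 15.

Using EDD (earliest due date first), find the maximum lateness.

EDD (increasing due date): Order 5 Order 3 Order 1 Order 2 Order 4.
Order 5: 0→15, due 15, lateness 0
Order 3: 15→21, due 18, lateness 3
Order 1: 21→35, due 34, lateness 1
Order 2: 35→39, due 39, lateness 0
Order 4: 39→51, due 47, lateness 4
Maximum = 4.

4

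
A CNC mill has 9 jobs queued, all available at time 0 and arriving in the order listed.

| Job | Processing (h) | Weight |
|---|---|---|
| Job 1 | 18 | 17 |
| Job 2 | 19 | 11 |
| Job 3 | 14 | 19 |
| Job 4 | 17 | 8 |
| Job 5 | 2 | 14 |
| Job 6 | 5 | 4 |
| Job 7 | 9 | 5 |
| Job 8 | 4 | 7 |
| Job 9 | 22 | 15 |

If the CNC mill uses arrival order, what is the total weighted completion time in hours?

FIFO (arrival order): Job 1 Job 2 Job 3 Job 4 Job 5 Job 6 Job 7 Job 8 Job 9.
Job 1: finishes 18, weight 17, w·C = 306
Job 2: finishes 37, weight 11, w·C = 407
Job 3: finishes 51, weight 19, w·C = 969
Job 4: finishes 68, weight 8, w·C = 544
Job 5: finishes 70, weight 14, w·C = 980
Job 6: finishes 75, weight 4, w·C = 300
Job 7: finishes 84, weight 5, w·C = 420
Job 8: finishes 88, weight 7, w·C = 616
Job 9: finishes 110, weight 15, w·C = 1650
Sum = 306+407+969+544+980+300+420+616+1650 = 6192.

6192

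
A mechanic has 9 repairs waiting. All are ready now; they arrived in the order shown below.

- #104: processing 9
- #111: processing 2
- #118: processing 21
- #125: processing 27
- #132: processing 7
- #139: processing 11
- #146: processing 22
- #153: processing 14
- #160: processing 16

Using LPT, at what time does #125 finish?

27

LPT (decreasing processing time): #125 #146 #118 #160 #153 #139 #104 #132 #111.
#125: 0→27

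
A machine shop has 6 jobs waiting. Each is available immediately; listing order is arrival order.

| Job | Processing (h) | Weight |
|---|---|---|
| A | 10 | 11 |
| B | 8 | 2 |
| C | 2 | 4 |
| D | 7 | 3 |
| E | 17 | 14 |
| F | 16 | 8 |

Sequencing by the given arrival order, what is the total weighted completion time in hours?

FIFO (arrival order): A B C D E F.
A: finishes 10, weight 11, w·C = 110
B: finishes 18, weight 2, w·C = 36
C: finishes 20, weight 4, w·C = 80
D: finishes 27, weight 3, w·C = 81
E: finishes 44, weight 14, w·C = 616
F: finishes 60, weight 8, w·C = 480
Sum = 110+36+80+81+616+480 = 1403.

1403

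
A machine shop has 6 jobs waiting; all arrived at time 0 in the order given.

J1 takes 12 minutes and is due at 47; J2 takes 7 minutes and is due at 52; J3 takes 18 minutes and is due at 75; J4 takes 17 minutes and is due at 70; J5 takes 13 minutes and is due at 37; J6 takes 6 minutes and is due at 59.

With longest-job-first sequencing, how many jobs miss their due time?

4

LPT (decreasing processing time): J3 J4 J5 J1 J2 J6.
J3: 0→18, due 75, tardiness 0
J4: 18→35, due 70, tardiness 0
J5: 35→48, due 37, tardiness 11
J1: 48→60, due 47, tardiness 13
J2: 60→67, due 52, tardiness 15
J6: 67→73, due 59, tardiness 14
Late jobs: 4.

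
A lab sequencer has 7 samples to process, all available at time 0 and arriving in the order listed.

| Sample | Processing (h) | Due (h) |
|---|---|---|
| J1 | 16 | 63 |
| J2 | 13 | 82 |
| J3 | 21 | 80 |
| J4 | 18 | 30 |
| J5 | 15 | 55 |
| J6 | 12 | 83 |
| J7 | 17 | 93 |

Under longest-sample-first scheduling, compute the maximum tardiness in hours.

32

LPT (decreasing processing time): J3 J4 J7 J1 J5 J2 J6.
J3: 0→21, due 80, tardiness 0
J4: 21→39, due 30, tardiness 9
J7: 39→56, due 93, tardiness 0
J1: 56→72, due 63, tardiness 9
J5: 72→87, due 55, tardiness 32
J2: 87→100, due 82, tardiness 18
J6: 100→112, due 83, tardiness 29
Maximum = 32.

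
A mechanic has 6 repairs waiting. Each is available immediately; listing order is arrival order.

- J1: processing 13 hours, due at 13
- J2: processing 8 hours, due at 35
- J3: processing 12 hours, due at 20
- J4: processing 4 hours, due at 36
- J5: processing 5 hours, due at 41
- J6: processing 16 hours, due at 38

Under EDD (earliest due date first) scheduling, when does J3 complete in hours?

25

EDD (increasing due date): J1 J3 J2 J4 J6 J5.
J1: 0→13
J3: 13→25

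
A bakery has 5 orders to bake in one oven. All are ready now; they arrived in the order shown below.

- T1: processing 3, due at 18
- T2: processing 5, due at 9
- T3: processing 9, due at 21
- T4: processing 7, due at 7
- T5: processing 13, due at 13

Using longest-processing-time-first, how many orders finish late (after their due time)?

4

LPT (decreasing processing time): T5 T3 T4 T2 T1.
T5: 0→13, due 13, tardiness 0
T3: 13→22, due 21, tardiness 1
T4: 22→29, due 7, tardiness 22
T2: 29→34, due 9, tardiness 25
T1: 34→37, due 18, tardiness 19
Late orders: 4.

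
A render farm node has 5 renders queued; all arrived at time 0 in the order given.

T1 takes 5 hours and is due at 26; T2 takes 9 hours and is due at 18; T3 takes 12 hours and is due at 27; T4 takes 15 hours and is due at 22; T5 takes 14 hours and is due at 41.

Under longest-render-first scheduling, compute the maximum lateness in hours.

32

LPT (decreasing processing time): T4 T5 T3 T2 T1.
T4: 0→15, due 22, lateness -7
T5: 15→29, due 41, lateness -12
T3: 29→41, due 27, lateness 14
T2: 41→50, due 18, lateness 32
T1: 50→55, due 26, lateness 29
Maximum = 32.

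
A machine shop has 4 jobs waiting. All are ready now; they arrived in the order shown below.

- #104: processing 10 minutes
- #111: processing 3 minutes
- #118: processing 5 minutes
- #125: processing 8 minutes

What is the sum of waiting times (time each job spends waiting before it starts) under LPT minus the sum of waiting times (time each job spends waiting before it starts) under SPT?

LPT (decreasing processing time): #104 #125 #118 #111.
#104: waits 0, runs 0→10
#125: waits 10, runs 10→18
#118: waits 18, runs 18→23
#111: waits 23, runs 23→26
Sum = 0+10+18+23 = 51.
SPT (increasing processing time): #111 #118 #125 #104.
#111: waits 0, runs 0→3
#118: waits 3, runs 3→8
#125: waits 8, runs 8→16
#104: waits 16, runs 16→26
Sum = 0+3+8+16 = 27.
Difference = 51 − 27 = 24.

24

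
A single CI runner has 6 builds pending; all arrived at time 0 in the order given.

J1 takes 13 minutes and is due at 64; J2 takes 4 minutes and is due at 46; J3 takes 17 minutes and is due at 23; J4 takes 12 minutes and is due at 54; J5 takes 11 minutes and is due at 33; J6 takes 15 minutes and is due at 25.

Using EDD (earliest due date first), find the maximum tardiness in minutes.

10

EDD (increasing due date): J3 J6 J5 J2 J4 J1.
J3: 0→17, due 23, tardiness 0
J6: 17→32, due 25, tardiness 7
J5: 32→43, due 33, tardiness 10
J2: 43→47, due 46, tardiness 1
J4: 47→59, due 54, tardiness 5
J1: 59→72, due 64, tardiness 8
Maximum = 10.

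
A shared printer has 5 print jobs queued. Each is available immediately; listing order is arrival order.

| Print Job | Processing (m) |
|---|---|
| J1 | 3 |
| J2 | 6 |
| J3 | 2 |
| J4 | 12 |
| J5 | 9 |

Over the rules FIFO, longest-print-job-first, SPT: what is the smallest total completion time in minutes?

70

FIFO (arrival order): J1 J2 J3 J4 J5.
J1: 0→3
J2: 3→9
J3: 9→11
J4: 11→23
J5: 23→32
Sum = 3+9+11+23+32 = 78.
LPT (decreasing processing time): J4 J5 J2 J1 J3.
J4: 0→12
J5: 12→21
J2: 21→27
J1: 27→30
J3: 30→32
Sum = 12+21+27+30+32 = 122.
SPT (increasing processing time): J3 J1 J2 J5 J4.
J3: 0→2
J1: 2→5
J2: 5→11
J5: 11→20
J4: 20→32
Sum = 2+5+11+20+32 = 70.
FIFO 78, LPT 122, SPT 70 → minimum 70.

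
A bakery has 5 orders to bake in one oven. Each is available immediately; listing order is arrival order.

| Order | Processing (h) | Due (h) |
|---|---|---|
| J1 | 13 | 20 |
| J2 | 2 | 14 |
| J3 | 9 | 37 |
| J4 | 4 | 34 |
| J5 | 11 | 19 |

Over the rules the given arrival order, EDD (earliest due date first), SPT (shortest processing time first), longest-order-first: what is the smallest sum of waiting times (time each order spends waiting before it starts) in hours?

FIFO (arrival order): J1 J2 J3 J4 J5.
J1: waits 0, runs 0→13
J2: waits 13, runs 13→15
J3: waits 15, runs 15→24
J4: waits 24, runs 24→28
J5: waits 28, runs 28→39
Sum = 0+13+15+24+28 = 80.
EDD (increasing due date): J2 J5 J1 J4 J3.
J2: waits 0, runs 0→2
J5: waits 2, runs 2→13
J1: waits 13, runs 13→26
J4: waits 26, runs 26→30
J3: waits 30, runs 30→39
Sum = 0+2+13+26+30 = 71.
SPT (increasing processing time): J2 J4 J3 J5 J1.
J2: waits 0, runs 0→2
J4: waits 2, runs 2→6
J3: waits 6, runs 6→15
J5: waits 15, runs 15→26
J1: waits 26, runs 26→39
Sum = 0+2+6+15+26 = 49.
LPT (decreasing processing time): J1 J5 J3 J4 J2.
J1: waits 0, runs 0→13
J5: waits 13, runs 13→24
J3: waits 24, runs 24→33
J4: waits 33, runs 33→37
J2: waits 37, runs 37→39
Sum = 0+13+24+33+37 = 107.
FIFO 80, EDD 71, SPT 49, LPT 107 → minimum 49.

49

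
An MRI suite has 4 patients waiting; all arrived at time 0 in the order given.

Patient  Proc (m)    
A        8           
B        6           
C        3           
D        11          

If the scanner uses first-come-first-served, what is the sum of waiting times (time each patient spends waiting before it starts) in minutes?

39

FIFO (arrival order): A B C D.
A: waits 0, runs 0→8
B: waits 8, runs 8→14
C: waits 14, runs 14→17
D: waits 17, runs 17→28
Sum = 0+8+14+17 = 39.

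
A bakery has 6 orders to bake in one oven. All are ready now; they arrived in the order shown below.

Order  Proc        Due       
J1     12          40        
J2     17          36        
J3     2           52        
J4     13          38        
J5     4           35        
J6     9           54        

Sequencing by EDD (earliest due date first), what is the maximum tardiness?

EDD (increasing due date): J5 J2 J4 J1 J3 J6.
J5: 0→4, due 35, tardiness 0
J2: 4→21, due 36, tardiness 0
J4: 21→34, due 38, tardiness 0
J1: 34→46, due 40, tardiness 6
J3: 46→48, due 52, tardiness 0
J6: 48→57, due 54, tardiness 3
Maximum = 6.

6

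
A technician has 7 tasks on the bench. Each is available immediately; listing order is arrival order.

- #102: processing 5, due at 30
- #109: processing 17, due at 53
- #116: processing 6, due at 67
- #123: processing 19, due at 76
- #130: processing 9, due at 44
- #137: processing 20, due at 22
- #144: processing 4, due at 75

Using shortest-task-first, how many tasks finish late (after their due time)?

1

SPT (increasing processing time): #144 #102 #116 #130 #109 #123 #137.
#144: 0→4, due 75, tardiness 0
#102: 4→9, due 30, tardiness 0
#116: 9→15, due 67, tardiness 0
#130: 15→24, due 44, tardiness 0
#109: 24→41, due 53, tardiness 0
#123: 41→60, due 76, tardiness 0
#137: 60→80, due 22, tardiness 58
Late tasks: 1.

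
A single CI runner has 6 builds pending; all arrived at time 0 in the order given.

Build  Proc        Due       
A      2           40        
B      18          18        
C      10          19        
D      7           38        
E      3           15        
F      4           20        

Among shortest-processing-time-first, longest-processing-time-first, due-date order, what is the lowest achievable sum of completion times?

102

SPT (increasing processing time): A E F D C B.
A: 0→2
E: 2→5
F: 5→9
D: 9→16
C: 16→26
B: 26→44
Sum = 2+5+9+16+26+44 = 102.
LPT (decreasing processing time): B C D F E A.
B: 0→18
C: 18→28
D: 28→35
F: 35→39
E: 39→42
A: 42→44
Sum = 18+28+35+39+42+44 = 206.
EDD (increasing due date): E B C F D A.
E: 0→3
B: 3→21
C: 21→31
F: 31→35
D: 35→42
A: 42→44
Sum = 3+21+31+35+42+44 = 176.
SPT 102, LPT 206, EDD 176 → minimum 102.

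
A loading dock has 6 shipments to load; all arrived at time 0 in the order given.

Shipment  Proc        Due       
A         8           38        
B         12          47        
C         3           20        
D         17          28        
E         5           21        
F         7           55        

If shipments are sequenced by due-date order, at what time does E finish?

EDD (increasing due date): C E D A B F.
C: 0→3
E: 3→8

8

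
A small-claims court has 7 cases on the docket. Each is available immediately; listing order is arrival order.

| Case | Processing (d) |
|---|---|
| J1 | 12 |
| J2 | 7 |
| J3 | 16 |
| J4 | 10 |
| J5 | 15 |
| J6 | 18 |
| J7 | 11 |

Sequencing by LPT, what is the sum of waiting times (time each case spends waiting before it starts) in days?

316

LPT (decreasing processing time): J6 J3 J5 J1 J7 J4 J2.
J6: waits 0, runs 0→18
J3: waits 18, runs 18→34
J5: waits 34, runs 34→49
J1: waits 49, runs 49→61
J7: waits 61, runs 61→72
J4: waits 72, runs 72→82
J2: waits 82, runs 82→89
Sum = 0+18+34+49+61+72+82 = 316.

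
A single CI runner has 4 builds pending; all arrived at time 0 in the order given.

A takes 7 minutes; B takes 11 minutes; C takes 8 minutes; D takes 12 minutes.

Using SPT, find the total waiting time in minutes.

SPT (increasing processing time): A C B D.
A: waits 0, runs 0→7
C: waits 7, runs 7→15
B: waits 15, runs 15→26
D: waits 26, runs 26→38
Sum = 0+7+15+26 = 48.

48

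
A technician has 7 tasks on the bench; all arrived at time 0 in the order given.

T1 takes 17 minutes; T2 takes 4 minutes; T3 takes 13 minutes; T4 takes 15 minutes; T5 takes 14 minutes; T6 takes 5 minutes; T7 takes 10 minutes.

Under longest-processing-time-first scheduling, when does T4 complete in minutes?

32

LPT (decreasing processing time): T1 T4 T5 T3 T7 T6 T2.
T1: 0→17
T4: 17→32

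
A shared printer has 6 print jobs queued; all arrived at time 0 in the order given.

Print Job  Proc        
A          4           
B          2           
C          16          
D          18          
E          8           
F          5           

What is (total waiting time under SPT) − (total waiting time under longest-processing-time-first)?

SPT (increasing processing time): B A F E C D.
B: waits 0, runs 0→2
A: waits 2, runs 2→6
F: waits 6, runs 6→11
E: waits 11, runs 11→19
C: waits 19, runs 19→35
D: waits 35, runs 35→53
Sum = 0+2+6+11+19+35 = 73.
LPT (decreasing processing time): D C E F A B.
D: waits 0, runs 0→18
C: waits 18, runs 18→34
E: waits 34, runs 34→42
F: waits 42, runs 42→47
A: waits 47, runs 47→51
B: waits 51, runs 51→53
Sum = 0+18+34+42+47+51 = 192.
Difference = 73 − 192 = -119.

-119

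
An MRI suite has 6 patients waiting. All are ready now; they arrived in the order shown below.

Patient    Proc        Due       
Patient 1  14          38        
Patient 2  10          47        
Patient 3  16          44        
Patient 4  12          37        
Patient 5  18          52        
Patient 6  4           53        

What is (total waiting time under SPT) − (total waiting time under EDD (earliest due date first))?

-62

SPT (increasing processing time): Patient 6 Patient 2 Patient 4 Patient 1 Patient 3 Patient 5.
Patient 6: waits 0, runs 0→4
Patient 2: waits 4, runs 4→14
Patient 4: waits 14, runs 14→26
Patient 1: waits 26, runs 26→40
Patient 3: waits 40, runs 40→56
Patient 5: waits 56, runs 56→74
Sum = 0+4+14+26+40+56 = 140.
EDD (increasing due date): Patient 4 Patient 1 Patient 3 Patient 2 Patient 5 Patient 6.
Patient 4: waits 0, runs 0→12
Patient 1: waits 12, runs 12→26
Patient 3: waits 26, runs 26→42
Patient 2: waits 42, runs 42→52
Patient 5: waits 52, runs 52→70
Patient 6: waits 70, runs 70→74
Sum = 0+12+26+42+52+70 = 202.
Difference = 140 − 202 = -62.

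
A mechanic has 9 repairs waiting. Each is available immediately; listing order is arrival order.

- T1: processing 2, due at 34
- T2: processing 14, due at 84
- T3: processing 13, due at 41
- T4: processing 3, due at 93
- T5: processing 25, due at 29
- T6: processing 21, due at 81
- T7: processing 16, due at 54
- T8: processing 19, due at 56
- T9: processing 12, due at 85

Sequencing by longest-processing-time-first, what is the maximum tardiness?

91

LPT (decreasing processing time): T5 T6 T8 T7 T2 T3 T9 T4 T1.
T5: 0→25, due 29, tardiness 0
T6: 25→46, due 81, tardiness 0
T8: 46→65, due 56, tardiness 9
T7: 65→81, due 54, tardiness 27
T2: 81→95, due 84, tardiness 11
T3: 95→108, due 41, tardiness 67
T9: 108→120, due 85, tardiness 35
T4: 120→123, due 93, tardiness 30
T1: 123→125, due 34, tardiness 91
Maximum = 91.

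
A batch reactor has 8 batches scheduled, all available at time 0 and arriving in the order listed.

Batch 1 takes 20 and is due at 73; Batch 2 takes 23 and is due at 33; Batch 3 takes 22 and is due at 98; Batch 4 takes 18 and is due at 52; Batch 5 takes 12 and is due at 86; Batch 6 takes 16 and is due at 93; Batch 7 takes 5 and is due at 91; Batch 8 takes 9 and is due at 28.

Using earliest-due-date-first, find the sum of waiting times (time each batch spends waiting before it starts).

EDD (increasing due date): Batch 8 Batch 2 Batch 4 Batch 1 Batch 5 Batch 7 Batch 6 Batch 3.
Batch 8: waits 0, runs 0→9
Batch 2: waits 9, runs 9→32
Batch 4: waits 32, runs 32→50
Batch 1: waits 50, runs 50→70
Batch 5: waits 70, runs 70→82
Batch 7: waits 82, runs 82→87
Batch 6: waits 87, runs 87→103
Batch 3: waits 103, runs 103→125
Sum = 0+9+32+50+70+82+87+103 = 433.

433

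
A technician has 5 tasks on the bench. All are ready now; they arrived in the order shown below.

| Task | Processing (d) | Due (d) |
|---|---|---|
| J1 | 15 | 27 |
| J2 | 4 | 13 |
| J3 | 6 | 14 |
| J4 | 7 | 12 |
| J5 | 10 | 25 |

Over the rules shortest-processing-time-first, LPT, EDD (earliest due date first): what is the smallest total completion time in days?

100

SPT (increasing processing time): J2 J3 J4 J5 J1.
J2: 0→4
J3: 4→10
J4: 10→17
J5: 17→27
J1: 27→42
Sum = 4+10+17+27+42 = 100.
LPT (decreasing processing time): J1 J5 J4 J3 J2.
J1: 0→15
J5: 15→25
J4: 25→32
J3: 32→38
J2: 38→42
Sum = 15+25+32+38+42 = 152.
EDD (increasing due date): J4 J2 J3 J5 J1.
J4: 0→7
J2: 7→11
J3: 11→17
J5: 17→27
J1: 27→42
Sum = 7+11+17+27+42 = 104.
SPT 100, LPT 152, EDD 104 → minimum 100.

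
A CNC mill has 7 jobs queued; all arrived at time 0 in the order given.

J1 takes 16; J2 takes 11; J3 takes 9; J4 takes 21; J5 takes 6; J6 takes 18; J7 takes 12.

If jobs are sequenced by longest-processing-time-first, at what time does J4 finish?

LPT (decreasing processing time): J4 J6 J1 J7 J2 J3 J5.
J4: 0→21

21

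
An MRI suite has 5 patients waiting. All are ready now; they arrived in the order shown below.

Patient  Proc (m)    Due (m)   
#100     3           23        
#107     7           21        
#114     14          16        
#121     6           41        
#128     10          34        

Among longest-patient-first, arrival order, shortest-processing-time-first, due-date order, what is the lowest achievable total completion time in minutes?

LPT (decreasing processing time): #114 #128 #107 #121 #100.
#114: 0→14
#128: 14→24
#107: 24→31
#121: 31→37
#100: 37→40
Sum = 14+24+31+37+40 = 146.
FIFO (arrival order): #100 #107 #114 #121 #128.
#100: 0→3
#107: 3→10
#114: 10→24
#121: 24→30
#128: 30→40
Sum = 3+10+24+30+40 = 107.
SPT (increasing processing time): #100 #121 #107 #128 #114.
#100: 0→3
#121: 3→9
#107: 9→16
#128: 16→26
#114: 26→40
Sum = 3+9+16+26+40 = 94.
EDD (increasing due date): #114 #107 #100 #128 #121.
#114: 0→14
#107: 14→21
#100: 21→24
#128: 24→34
#121: 34→40
Sum = 14+21+24+34+40 = 133.
LPT 146, FIFO 107, SPT 94, EDD 133 → minimum 94.

94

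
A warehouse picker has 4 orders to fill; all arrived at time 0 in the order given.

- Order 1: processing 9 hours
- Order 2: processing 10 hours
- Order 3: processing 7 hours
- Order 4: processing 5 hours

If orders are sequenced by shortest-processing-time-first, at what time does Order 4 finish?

SPT (increasing processing time): Order 4 Order 3 Order 1 Order 2.
Order 4: 0→5

5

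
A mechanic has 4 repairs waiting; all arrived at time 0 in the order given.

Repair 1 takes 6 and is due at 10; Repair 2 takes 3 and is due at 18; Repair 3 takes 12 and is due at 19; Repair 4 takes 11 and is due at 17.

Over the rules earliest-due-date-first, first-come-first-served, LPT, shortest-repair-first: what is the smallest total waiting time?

EDD (increasing due date): Repair 1 Repair 4 Repair 2 Repair 3.
Repair 1: waits 0, runs 0→6
Repair 4: waits 6, runs 6→17
Repair 2: waits 17, runs 17→20
Repair 3: waits 20, runs 20→32
Sum = 0+6+17+20 = 43.
FIFO (arrival order): Repair 1 Repair 2 Repair 3 Repair 4.
Repair 1: waits 0, runs 0→6
Repair 2: waits 6, runs 6→9
Repair 3: waits 9, runs 9→21
Repair 4: waits 21, runs 21→32
Sum = 0+6+9+21 = 36.
LPT (decreasing processing time): Repair 3 Repair 4 Repair 1 Repair 2.
Repair 3: waits 0, runs 0→12
Repair 4: waits 12, runs 12→23
Repair 1: waits 23, runs 23→29
Repair 2: waits 29, runs 29→32
Sum = 0+12+23+29 = 64.
SPT (increasing processing time): Repair 2 Repair 1 Repair 4 Repair 3.
Repair 2: waits 0, runs 0→3
Repair 1: waits 3, runs 3→9
Repair 4: waits 9, runs 9→20
Repair 3: waits 20, runs 20→32
Sum = 0+3+9+20 = 32.
EDD 43, FIFO 36, LPT 64, SPT 32 → minimum 32.

32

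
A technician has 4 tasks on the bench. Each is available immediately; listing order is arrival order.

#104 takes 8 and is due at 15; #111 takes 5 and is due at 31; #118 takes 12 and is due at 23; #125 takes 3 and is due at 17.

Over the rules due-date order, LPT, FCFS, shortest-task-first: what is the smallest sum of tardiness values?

EDD (increasing due date): #104 #125 #118 #111.
#104: 0→8, due 15, tardiness 0
#125: 8→11, due 17, tardiness 0
#118: 11→23, due 23, tardiness 0
#111: 23→28, due 31, tardiness 0
Sum = 0+0+0+0 = 0.
LPT (decreasing processing time): #118 #104 #111 #125.
#118: 0→12, due 23, tardiness 0
#104: 12→20, due 15, tardiness 5
#111: 20→25, due 31, tardiness 0
#125: 25→28, due 17, tardiness 11
Sum = 0+5+0+11 = 16.
FIFO (arrival order): #104 #111 #118 #125.
#104: 0→8, due 15, tardiness 0
#111: 8→13, due 31, tardiness 0
#118: 13→25, due 23, tardiness 2
#125: 25→28, due 17, tardiness 11
Sum = 0+0+2+11 = 13.
SPT (increasing processing time): #125 #111 #104 #118.
#125: 0→3, due 17, tardiness 0
#111: 3→8, due 31, tardiness 0
#104: 8→16, due 15, tardiness 1
#118: 16→28, due 23, tardiness 5
Sum = 0+0+1+5 = 6.
EDD 0, LPT 16, FIFO 13, SPT 6 → minimum 0.

0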